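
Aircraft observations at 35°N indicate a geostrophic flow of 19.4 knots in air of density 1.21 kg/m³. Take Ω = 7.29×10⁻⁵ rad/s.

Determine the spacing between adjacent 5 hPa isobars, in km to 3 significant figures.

Coriolis parameter at 35°N:
f = 2Ω sin φ = 2 × 7.29×10⁻⁵ × sin 35° = 8.36×10⁻⁵ s⁻¹
Wind speed in SI: 19.4 knots = 9.98 m/s
Geostrophic balance rearranged: |∂P/∂n| = f ρ V_g
|∂P/∂n| = 8.36×10⁻⁵ × 1.21 × 9.98 = 1.01×10⁻³ Pa/m
Isobar spacing: Δn = ΔP/|∂P/∂n| = 500 Pa / 1.01×10⁻³ Pa/m = 495103 m ≈ 495 km

495 km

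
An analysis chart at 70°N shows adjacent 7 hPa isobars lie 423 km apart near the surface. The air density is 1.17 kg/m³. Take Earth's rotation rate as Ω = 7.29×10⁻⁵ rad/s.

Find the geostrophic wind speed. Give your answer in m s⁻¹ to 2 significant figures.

Coriolis parameter at 70°N:
f = 2Ω sin φ = 2 × 7.29×10⁻⁵ × sin 70° = 1.37×10⁻⁴ s⁻¹
Pressure gradient: |∂P/∂n| = 700 Pa / 423000 m = 1.65×10⁻³ Pa/m
Geostrophic balance (pressure-gradient force = Coriolis force):
V_g = (1/(fρ)) |∂P/∂n| = 1.65×10⁻³ / (1.37×10⁻⁴ × 1.17) = 10.3 m/s

10 m s⁻¹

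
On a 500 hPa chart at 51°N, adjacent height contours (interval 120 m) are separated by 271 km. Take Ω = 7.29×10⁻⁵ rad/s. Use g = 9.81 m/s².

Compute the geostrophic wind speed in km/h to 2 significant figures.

Coriolis parameter at 51°N:
f = 2Ω sin φ = 2 × 7.29×10⁻⁵ × sin 51° = 1.13×10⁻⁴ s⁻¹
Height gradient: |∂Z/∂n| = 120 m / 271000 m = 4.43×10⁻⁴
On a pressure surface, geostrophic balance gives V_g = (g/f)|∂Z/∂n|:
V_g = 9.81 × 4.43×10⁻⁴ / 1.13×10⁻⁴ = 38.3 m/s
Converting: 38.3 m/s × 3.6 = 140 km/h

140 km/h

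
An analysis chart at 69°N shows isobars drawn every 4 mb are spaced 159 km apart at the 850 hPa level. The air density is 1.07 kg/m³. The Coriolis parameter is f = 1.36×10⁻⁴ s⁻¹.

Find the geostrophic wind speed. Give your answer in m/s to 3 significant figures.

17.3 m/s

Pressure gradient: |∂P/∂n| = 400 Pa / 159000 m = 2.52×10⁻³ Pa/m
Geostrophic balance (pressure-gradient force = Coriolis force):
V_g = (1/(fρ)) |∂P/∂n| = 2.52×10⁻³ / (1.36×10⁻⁴ × 1.07) = 17.3 m/s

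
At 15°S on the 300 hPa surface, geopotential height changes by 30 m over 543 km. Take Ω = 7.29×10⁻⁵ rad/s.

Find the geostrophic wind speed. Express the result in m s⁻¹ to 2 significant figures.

Coriolis parameter at 15°S:
f = 2Ω sin φ = 2 × 7.29×10⁻⁵ × sin 15° = 3.77×10⁻⁵ s⁻¹
Height gradient: |∂Z/∂n| = 30 m / 543000 m = 5.52×10⁻⁵
On a pressure surface, geostrophic balance gives V_g = (g/f)|∂Z/∂n|:
V_g = 9.81 × 5.52×10⁻⁵ / 3.77×10⁻⁵ = 14.4 m/s

14 m s⁻¹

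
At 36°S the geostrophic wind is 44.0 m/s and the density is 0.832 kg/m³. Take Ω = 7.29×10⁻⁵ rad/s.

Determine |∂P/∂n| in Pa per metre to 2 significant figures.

Coriolis parameter at 36°S:
f = 2Ω sin φ = 2 × 7.29×10⁻⁵ × sin 36° = 8.57×10⁻⁵ s⁻¹
Geostrophic balance rearranged: |∂P/∂n| = f ρ V_g
|∂P/∂n| = 8.57×10⁻⁵ × 0.832 × 44.0 = 3.14×10⁻³ Pa/m

3.1×10⁻³ Pa/m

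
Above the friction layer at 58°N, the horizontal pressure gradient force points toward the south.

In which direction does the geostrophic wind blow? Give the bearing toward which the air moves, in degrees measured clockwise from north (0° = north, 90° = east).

The pressure-gradient force points toward the south (bearing 180°).
Geostrophic balance: in the Northern Hemisphere the Coriolis force deflects motion to the right, so the geostrophic wind blows 90° to the right of the pressure-gradient force (low pressure on the left).
Rotating 180° by 90° clockwise gives 270° — the wind blows toward the west.

270°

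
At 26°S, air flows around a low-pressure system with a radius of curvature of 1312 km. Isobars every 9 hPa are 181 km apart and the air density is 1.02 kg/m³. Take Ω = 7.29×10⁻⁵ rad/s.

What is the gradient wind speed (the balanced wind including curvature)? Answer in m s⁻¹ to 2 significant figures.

48 m s⁻¹

Coriolis parameter at 26°S:
f = 2Ω sin φ = 2 × 7.29×10⁻⁵ × sin 26° = 6.39×10⁻⁵ s⁻¹
Pressure gradient: |∂P/∂n| = 900 Pa / 181000 m = 4.97×10⁻³ Pa/m
Geostrophic speed: V_g = |∂P/∂n|/(fρ) = 4.97×10⁻³/(6.39×10⁻⁵ × 1.02) = 76.3 m/s
Around a low, centrifugal force acts outward with Coriolis, so pressure-gradient force balances both:
(1/ρ)|∂P/∂n| = fV + V²/R  →  V² + fR·V − fR·V_g = 0
With fR = 6.39×10⁻⁵ × 1312×10³ m = 83.9 m/s:
V = [−fR + √((fR)² + 4 fR V_g)]/2 = [−83.9 + √(83.9² + 4×83.9×76.3)]/2 = 48.4 m/s
Subgeostrophic (V < V_g = 76.3 m/s), as expected around a low.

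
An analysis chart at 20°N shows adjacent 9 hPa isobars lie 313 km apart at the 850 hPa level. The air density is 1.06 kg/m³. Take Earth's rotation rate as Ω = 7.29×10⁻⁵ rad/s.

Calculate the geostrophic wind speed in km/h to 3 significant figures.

196 km/h

Coriolis parameter at 20°N:
f = 2Ω sin φ = 2 × 7.29×10⁻⁵ × sin 20° = 4.99×10⁻⁵ s⁻¹
Pressure gradient: |∂P/∂n| = 900 Pa / 313000 m = 2.88×10⁻³ Pa/m
Geostrophic balance (pressure-gradient force = Coriolis force):
V_g = (1/(fρ)) |∂P/∂n| = 2.88×10⁻³ / (4.99×10⁻⁵ × 1.06) = 54.4 m/s
Converting: 54.4 m/s × 3.6 = 196 km/h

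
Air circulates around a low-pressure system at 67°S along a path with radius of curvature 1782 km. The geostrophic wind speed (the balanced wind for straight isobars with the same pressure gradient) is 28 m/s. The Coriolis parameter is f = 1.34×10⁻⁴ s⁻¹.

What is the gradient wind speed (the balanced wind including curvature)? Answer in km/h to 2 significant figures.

91 km/h

Around a low, centrifugal force acts outward with Coriolis, so pressure-gradient force balances both:
(1/ρ)|∂P/∂n| = fV + V²/R  →  V² + fR·V − fR·V_g = 0
With fR = 1.34×10⁻⁴ × 1782×10³ m = 239 m/s:
V = [−fR + √((fR)² + 4 fR V_g)]/2 = [−239 + √(239² + 4×239×28)]/2 = 25.3 m/s
Subgeostrophic (V < V_g = 28 m/s), as expected around a low.
Converting: 25.3 m/s × 3.6 = 91 km/h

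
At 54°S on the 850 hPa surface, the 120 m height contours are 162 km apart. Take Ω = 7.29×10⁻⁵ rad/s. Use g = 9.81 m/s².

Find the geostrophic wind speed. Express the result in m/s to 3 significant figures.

Coriolis parameter at 54°S:
f = 2Ω sin φ = 2 × 7.29×10⁻⁵ × sin 54° = 1.18×10⁻⁴ s⁻¹
Height gradient: |∂Z/∂n| = 120 m / 162000 m = 7.41×10⁻⁴
On a pressure surface, geostrophic balance gives V_g = (g/f)|∂Z/∂n|:
V_g = 9.81 × 7.41×10⁻⁴ / 1.18×10⁻⁴ = 61.6 m/s

61.6 m/s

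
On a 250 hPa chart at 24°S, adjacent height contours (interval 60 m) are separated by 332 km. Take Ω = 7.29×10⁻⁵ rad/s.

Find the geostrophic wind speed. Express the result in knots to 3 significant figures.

Coriolis parameter at 24°S:
f = 2Ω sin φ = 2 × 7.29×10⁻⁵ × sin 24° = 5.93×10⁻⁵ s⁻¹
Height gradient: |∂Z/∂n| = 60 m / 332000 m = 1.81×10⁻⁴
On a pressure surface, geostrophic balance gives V_g = (g/f)|∂Z/∂n|:
V_g = 9.81 × 1.81×10⁻⁴ / 5.93×10⁻⁵ = 29.9 m/s
Converting: 29.9 m/s × 1.944 = 58.1 knots

58.1 knots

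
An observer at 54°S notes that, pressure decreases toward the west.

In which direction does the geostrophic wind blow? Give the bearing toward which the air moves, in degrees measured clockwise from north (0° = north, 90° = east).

180°

The pressure-gradient force points toward the west (bearing 270°).
Geostrophic balance: in the Southern Hemisphere the Coriolis force deflects motion to the left, so the geostrophic wind blows 90° to the left of the pressure-gradient force (low pressure on the right).
Rotating 270° by 90° counterclockwise gives 180° — the wind blows toward the south.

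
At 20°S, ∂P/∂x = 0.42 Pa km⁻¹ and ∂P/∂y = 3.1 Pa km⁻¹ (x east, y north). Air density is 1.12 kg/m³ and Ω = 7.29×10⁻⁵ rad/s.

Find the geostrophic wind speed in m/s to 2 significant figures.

Coriolis parameter at 20°S:
f = 2Ω sin φ = 2 × 7.29×10⁻⁵ × sin 20° = 4.99×10⁻⁵ s⁻¹
In the Southern Hemisphere f is negative: f = −4.99×10⁻⁵ s⁻¹.
Component geostrophic relations (x east, y north):
u_g = −(1/(fρ)) ∂P/∂y,  v_g = (1/(fρ)) ∂P/∂x
u_g = −(3.1×10⁻³)/(−4.99×10⁻⁵ × 1.12) = 55.5 m/s;  v_g = (0.42×10⁻³)/(−4.99×10⁻⁵ × 1.12) = −7.52 m/s
|V_g| = √(u_g² + v_g²) = 56.0 m/s

56 m/s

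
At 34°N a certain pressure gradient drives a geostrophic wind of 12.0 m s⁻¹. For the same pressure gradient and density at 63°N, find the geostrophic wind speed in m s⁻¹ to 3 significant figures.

7.53 m s⁻¹

With the same pressure gradient and density, V_g ∝ 1/f ∝ 1/sin φ.
V₂ = V₁ · sin φ₁ / sin φ₂ = 12.0 × sin 34° / sin 63°
V₂ = 12.0 × 0.5592/0.8910 = 7.53 m s⁻¹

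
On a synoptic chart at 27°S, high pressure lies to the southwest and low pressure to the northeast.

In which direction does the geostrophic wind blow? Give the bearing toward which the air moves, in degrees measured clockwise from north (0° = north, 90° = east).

315°

The pressure-gradient force points toward the northeast (bearing 045°).
Geostrophic balance: in the Southern Hemisphere the Coriolis force deflects motion to the left, so the geostrophic wind blows 90° to the left of the pressure-gradient force (low pressure on the right).
Rotating 045° by 90° counterclockwise gives 315° — the wind blows toward the northwest.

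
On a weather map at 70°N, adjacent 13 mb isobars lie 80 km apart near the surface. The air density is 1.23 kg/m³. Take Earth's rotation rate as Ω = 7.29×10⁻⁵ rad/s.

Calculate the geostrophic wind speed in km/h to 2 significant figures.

350 km/h

Coriolis parameter at 70°N:
f = 2Ω sin φ = 2 × 7.29×10⁻⁵ × sin 70° = 1.37×10⁻⁴ s⁻¹
Pressure gradient: |∂P/∂n| = 1300 Pa / 80000 m = 1.62×10⁻² Pa/m
Geostrophic balance (pressure-gradient force = Coriolis force):
V_g = (1/(fρ)) |∂P/∂n| = 1.62×10⁻² / (1.37×10⁻⁴ × 1.23) = 96.4 m/s
Converting: 96.4 m/s × 3.6 = 350 km/h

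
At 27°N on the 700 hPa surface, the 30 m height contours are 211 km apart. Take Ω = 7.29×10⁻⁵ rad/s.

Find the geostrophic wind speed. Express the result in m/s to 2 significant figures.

Coriolis parameter at 27°N:
f = 2Ω sin φ = 2 × 7.29×10⁻⁵ × sin 27° = 6.62×10⁻⁵ s⁻¹
Height gradient: |∂Z/∂n| = 30 m / 211000 m = 1.42×10⁻⁴
On a pressure surface, geostrophic balance gives V_g = (g/f)|∂Z/∂n|:
V_g = 9.81 × 1.42×10⁻⁴ / 6.62×10⁻⁵ = 21.1 m/s

21 m/s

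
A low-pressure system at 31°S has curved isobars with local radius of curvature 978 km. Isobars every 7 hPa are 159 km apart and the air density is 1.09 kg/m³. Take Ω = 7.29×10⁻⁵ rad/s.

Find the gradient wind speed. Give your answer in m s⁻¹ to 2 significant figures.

36 m s⁻¹

Coriolis parameter at 31°S:
f = 2Ω sin φ = 2 × 7.29×10⁻⁵ × sin 31° = 7.51×10⁻⁵ s⁻¹
Pressure gradient: |∂P/∂n| = 700 Pa / 159000 m = 4.40×10⁻³ Pa/m
Geostrophic speed: V_g = |∂P/∂n|/(fρ) = 4.40×10⁻³/(7.51×10⁻⁵ × 1.09) = 53.8 m/s
Around a low, centrifugal force acts outward with Coriolis, so pressure-gradient force balances both:
(1/ρ)|∂P/∂n| = fV + V²/R  →  V² + fR·V − fR·V_g = 0
With fR = 7.51×10⁻⁵ × 978×10³ m = 73.4 m/s:
V = [−fR + √((fR)² + 4 fR V_g)]/2 = [−73.4 + √(73.4² + 4×73.4×53.8)]/2 = 36.1 m/s
Subgeostrophic (V < V_g = 53.8 m/s), as expected around a low.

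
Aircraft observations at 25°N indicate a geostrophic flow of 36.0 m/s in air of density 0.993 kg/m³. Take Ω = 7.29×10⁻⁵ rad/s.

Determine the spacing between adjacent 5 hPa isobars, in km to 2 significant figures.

230 km

Coriolis parameter at 25°N:
f = 2Ω sin φ = 2 × 7.29×10⁻⁵ × sin 25° = 6.16×10⁻⁵ s⁻¹
Geostrophic balance rearranged: |∂P/∂n| = f ρ V_g
|∂P/∂n| = 6.16×10⁻⁵ × 0.993 × 36.0 = 2.20×10⁻³ Pa/m
Isobar spacing: Δn = ΔP/|∂P/∂n| = 500 Pa / 2.20×10⁻³ Pa/m = 226993 m ≈ 230 km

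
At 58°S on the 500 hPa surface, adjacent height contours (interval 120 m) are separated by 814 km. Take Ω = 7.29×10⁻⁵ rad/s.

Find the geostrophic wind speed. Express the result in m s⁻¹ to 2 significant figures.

12 m s⁻¹

Coriolis parameter at 58°S:
f = 2Ω sin φ = 2 × 7.29×10⁻⁵ × sin 58° = 1.24×10⁻⁴ s⁻¹
Height gradient: |∂Z/∂n| = 120 m / 814000 m = 1.47×10⁻⁴
On a pressure surface, geostrophic balance gives V_g = (g/f)|∂Z/∂n|:
V_g = 9.81 × 1.47×10⁻⁴ / 1.24×10⁻⁴ = 11.7 m/s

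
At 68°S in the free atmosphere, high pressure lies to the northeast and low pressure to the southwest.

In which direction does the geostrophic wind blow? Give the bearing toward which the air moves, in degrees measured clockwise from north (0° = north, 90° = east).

The pressure-gradient force points toward the southwest (bearing 225°).
Geostrophic balance: in the Southern Hemisphere the Coriolis force deflects motion to the left, so the geostrophic wind blows 90° to the left of the pressure-gradient force (low pressure on the right).
Rotating 225° by 90° counterclockwise gives 135° — the wind blows toward the southeast.

135°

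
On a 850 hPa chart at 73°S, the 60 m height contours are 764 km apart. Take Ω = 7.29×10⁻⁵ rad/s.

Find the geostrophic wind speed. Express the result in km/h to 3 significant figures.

Coriolis parameter at 73°S:
f = 2Ω sin φ = 2 × 7.29×10⁻⁵ × sin 73° = 1.39×10⁻⁴ s⁻¹
Height gradient: |∂Z/∂n| = 60 m / 764000 m = 7.85×10⁻⁵
On a pressure surface, geostrophic balance gives V_g = (g/f)|∂Z/∂n|:
V_g = 9.81 × 7.85×10⁻⁵ / 1.39×10⁻⁴ = 5.53 m/s
Converting: 5.53 m/s × 3.6 = 19.9 km/h

19.9 km/h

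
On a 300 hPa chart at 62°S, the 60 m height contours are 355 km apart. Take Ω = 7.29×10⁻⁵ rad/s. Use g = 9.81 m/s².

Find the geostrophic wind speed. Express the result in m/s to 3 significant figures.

Coriolis parameter at 62°S:
f = 2Ω sin φ = 2 × 7.29×10⁻⁵ × sin 62° = 1.29×10⁻⁴ s⁻¹
Height gradient: |∂Z/∂n| = 60 m / 355000 m = 1.69×10⁻⁴
On a pressure surface, geostrophic balance gives V_g = (g/f)|∂Z/∂n|:
V_g = 9.81 × 1.69×10⁻⁴ / 1.29×10⁻⁴ = 12.9 m/s

12.9 m/s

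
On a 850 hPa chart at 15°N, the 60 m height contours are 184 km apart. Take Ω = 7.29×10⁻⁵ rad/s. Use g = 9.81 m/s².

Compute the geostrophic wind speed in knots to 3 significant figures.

Coriolis parameter at 15°N:
f = 2Ω sin φ = 2 × 7.29×10⁻⁵ × sin 15° = 3.77×10⁻⁵ s⁻¹
Height gradient: |∂Z/∂n| = 60 m / 184000 m = 3.26×10⁻⁴
On a pressure surface, geostrophic balance gives V_g = (g/f)|∂Z/∂n|:
V_g = 9.81 × 3.26×10⁻⁴ / 3.77×10⁻⁵ = 84.8 m/s
Converting: 84.8 m/s × 1.944 = 165 knots

165 knots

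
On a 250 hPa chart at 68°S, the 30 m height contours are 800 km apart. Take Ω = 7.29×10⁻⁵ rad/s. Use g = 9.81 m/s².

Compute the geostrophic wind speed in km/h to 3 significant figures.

Coriolis parameter at 68°S:
f = 2Ω sin φ = 2 × 7.29×10⁻⁵ × sin 68° = 1.35×10⁻⁴ s⁻¹
Height gradient: |∂Z/∂n| = 30 m / 800000 m = 3.75×10⁻⁵
On a pressure surface, geostrophic balance gives V_g = (g/f)|∂Z/∂n|:
V_g = 9.81 × 3.75×10⁻⁵ / 1.35×10⁻⁴ = 2.72 m/s
Converting: 2.72 m/s × 3.6 = 9.80 km/h

9.80 km/h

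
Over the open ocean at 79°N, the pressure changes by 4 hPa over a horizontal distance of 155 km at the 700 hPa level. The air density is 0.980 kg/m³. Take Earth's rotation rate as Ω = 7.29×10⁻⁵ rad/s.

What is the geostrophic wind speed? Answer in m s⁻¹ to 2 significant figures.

18 m s⁻¹

Coriolis parameter at 79°N:
f = 2Ω sin φ = 2 × 7.29×10⁻⁵ × sin 79° = 1.43×10⁻⁴ s⁻¹
Pressure gradient: |∂P/∂n| = 400 Pa / 155000 m = 2.58×10⁻³ Pa/m
Geostrophic balance (pressure-gradient force = Coriolis force):
V_g = (1/(fρ)) |∂P/∂n| = 2.58×10⁻³ / (1.43×10⁻⁴ × 0.980) = 18.4 m/s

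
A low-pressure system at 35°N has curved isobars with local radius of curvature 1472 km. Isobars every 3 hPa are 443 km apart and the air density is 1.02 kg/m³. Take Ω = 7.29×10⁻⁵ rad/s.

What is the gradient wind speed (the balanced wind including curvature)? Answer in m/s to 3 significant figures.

7.48 m/s

Coriolis parameter at 35°N:
f = 2Ω sin φ = 2 × 7.29×10⁻⁵ × sin 35° = 8.36×10⁻⁵ s⁻¹
Pressure gradient: |∂P/∂n| = 300 Pa / 443000 m = 6.77×10⁻⁴ Pa/m
Geostrophic speed: V_g = |∂P/∂n|/(fρ) = 6.77×10⁻⁴/(8.36×10⁻⁵ × 1.02) = 7.94 m/s
Around a low, centrifugal force acts outward with Coriolis, so pressure-gradient force balances both:
(1/ρ)|∂P/∂n| = fV + V²/R  →  V² + fR·V − fR·V_g = 0
With fR = 8.36×10⁻⁵ × 1472×10³ m = 123 m/s:
V = [−fR + √((fR)² + 4 fR V_g)]/2 = [−123 + √(123² + 4×123×7.94)]/2 = 7.48 m/s
Subgeostrophic (V < V_g = 7.94 m/s), as expected around a low.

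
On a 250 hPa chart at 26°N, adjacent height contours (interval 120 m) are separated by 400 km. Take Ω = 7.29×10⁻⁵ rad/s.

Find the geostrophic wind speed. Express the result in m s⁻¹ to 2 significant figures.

Coriolis parameter at 26°N:
f = 2Ω sin φ = 2 × 7.29×10⁻⁵ × sin 26° = 6.39×10⁻⁵ s⁻¹
Height gradient: |∂Z/∂n| = 120 m / 400000 m = 3.00×10⁻⁴
On a pressure surface, geostrophic balance gives V_g = (g/f)|∂Z/∂n|:
V_g = 9.81 × 3.00×10⁻⁴ / 6.39×10⁻⁵ = 46.0 m/s

46 m s⁻¹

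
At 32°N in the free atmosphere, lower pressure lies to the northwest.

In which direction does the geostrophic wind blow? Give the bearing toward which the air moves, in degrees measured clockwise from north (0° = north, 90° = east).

The pressure-gradient force points toward the northwest (bearing 315°).
Geostrophic balance: in the Northern Hemisphere the Coriolis force deflects motion to the right, so the geostrophic wind blows 90° to the right of the pressure-gradient force (low pressure on the left).
Rotating 315° by 90° clockwise gives 045° — the wind blows toward the northeast.

045°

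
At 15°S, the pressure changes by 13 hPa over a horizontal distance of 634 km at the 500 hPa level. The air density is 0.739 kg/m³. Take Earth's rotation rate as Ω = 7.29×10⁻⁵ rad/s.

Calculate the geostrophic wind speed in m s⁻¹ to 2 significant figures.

Coriolis parameter at 15°S:
f = 2Ω sin φ = 2 × 7.29×10⁻⁵ × sin 15° = 3.77×10⁻⁵ s⁻¹
Pressure gradient: |∂P/∂n| = 1300 Pa / 634000 m = 2.05×10⁻³ Pa/m
Geostrophic balance (pressure-gradient force = Coriolis force):
V_g = (1/(fρ)) |∂P/∂n| = 2.05×10⁻³ / (3.77×10⁻⁵ × 0.739) = 73.5 m/s

74 m s⁻¹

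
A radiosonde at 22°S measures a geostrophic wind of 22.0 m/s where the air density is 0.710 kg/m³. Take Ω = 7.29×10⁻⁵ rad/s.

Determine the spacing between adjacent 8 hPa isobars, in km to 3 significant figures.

938 km

Coriolis parameter at 22°S:
f = 2Ω sin φ = 2 × 7.29×10⁻⁵ × sin 22° = 5.46×10⁻⁵ s⁻¹
Geostrophic balance rearranged: |∂P/∂n| = f ρ V_g
|∂P/∂n| = 5.46×10⁻⁵ × 0.710 × 22.0 = 8.53×10⁻⁴ Pa/m
Isobar spacing: Δn = ΔP/|∂P/∂n| = 800 Pa / 8.53×10⁻⁴ Pa/m = 937726 m ≈ 938 km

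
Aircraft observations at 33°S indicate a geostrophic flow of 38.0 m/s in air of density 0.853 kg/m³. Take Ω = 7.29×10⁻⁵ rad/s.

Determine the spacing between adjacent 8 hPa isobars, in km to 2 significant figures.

Coriolis parameter at 33°S:
f = 2Ω sin φ = 2 × 7.29×10⁻⁵ × sin 33° = 7.94×10⁻⁵ s⁻¹
Geostrophic balance rearranged: |∂P/∂n| = f ρ V_g
|∂P/∂n| = 7.94×10⁻⁵ × 0.853 × 38.0 = 2.57×10⁻³ Pa/m
Isobar spacing: Δn = ΔP/|∂P/∂n| = 800 Pa / 2.57×10⁻³ Pa/m = 310807 m ≈ 310 km

310 km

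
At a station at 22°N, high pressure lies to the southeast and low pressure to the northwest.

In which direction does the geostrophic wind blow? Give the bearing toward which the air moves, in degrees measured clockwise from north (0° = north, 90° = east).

045°

The pressure-gradient force points toward the northwest (bearing 315°).
Geostrophic balance: in the Northern Hemisphere the Coriolis force deflects motion to the right, so the geostrophic wind blows 90° to the right of the pressure-gradient force (low pressure on the left).
Rotating 315° by 90° clockwise gives 045° — the wind blows toward the northeast.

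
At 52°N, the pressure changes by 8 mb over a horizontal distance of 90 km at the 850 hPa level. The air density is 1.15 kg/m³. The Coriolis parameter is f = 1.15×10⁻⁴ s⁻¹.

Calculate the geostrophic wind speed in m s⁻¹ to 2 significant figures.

Pressure gradient: |∂P/∂n| = 800 Pa / 90000 m = 8.89×10⁻³ Pa/m
Geostrophic balance (pressure-gradient force = Coriolis force):
V_g = (1/(fρ)) |∂P/∂n| = 8.89×10⁻³ / (1.15×10⁻⁴ × 1.15) = 67.2 m/s

67 m s⁻¹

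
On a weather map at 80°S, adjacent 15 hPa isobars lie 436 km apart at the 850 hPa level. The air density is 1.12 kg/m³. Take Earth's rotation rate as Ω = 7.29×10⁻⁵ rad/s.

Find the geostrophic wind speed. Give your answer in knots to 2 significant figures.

Coriolis parameter at 80°S:
f = 2Ω sin φ = 2 × 7.29×10⁻⁵ × sin 80° = 1.44×10⁻⁴ s⁻¹
Pressure gradient: |∂P/∂n| = 1500 Pa / 436000 m = 3.44×10⁻³ Pa/m
Geostrophic balance (pressure-gradient force = Coriolis force):
V_g = (1/(fρ)) |∂P/∂n| = 3.44×10⁻³ / (1.44×10⁻⁴ × 1.12) = 21.4 m/s
Converting: 21.4 m/s × 1.944 = 42 knots

42 knots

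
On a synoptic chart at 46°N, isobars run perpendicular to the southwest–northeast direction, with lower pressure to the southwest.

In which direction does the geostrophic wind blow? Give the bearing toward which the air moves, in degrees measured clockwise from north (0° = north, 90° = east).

The pressure-gradient force points toward the southwest (bearing 225°).
Geostrophic balance: in the Northern Hemisphere the Coriolis force deflects motion to the right, so the geostrophic wind blows 90° to the right of the pressure-gradient force (low pressure on the left).
Rotating 225° by 90° clockwise gives 315° — the wind blows toward the northwest.

315°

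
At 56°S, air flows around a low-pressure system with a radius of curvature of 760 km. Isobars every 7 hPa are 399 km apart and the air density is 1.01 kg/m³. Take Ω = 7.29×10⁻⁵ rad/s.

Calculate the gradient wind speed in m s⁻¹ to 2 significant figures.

Coriolis parameter at 56°S:
f = 2Ω sin φ = 2 × 7.29×10⁻⁵ × sin 56° = 1.21×10⁻⁴ s⁻¹
Pressure gradient: |∂P/∂n| = 700 Pa / 399000 m = 1.75×10⁻³ Pa/m
Geostrophic speed: V_g = |∂P/∂n|/(fρ) = 1.75×10⁻³/(1.21×10⁻⁴ × 1.01) = 14.4 m/s
Around a low, centrifugal force acts outward with Coriolis, so pressure-gradient force balances both:
(1/ρ)|∂P/∂n| = fV + V²/R  →  V² + fR·V − fR·V_g = 0
With fR = 1.21×10⁻⁴ × 760×10³ m = 91.9 m/s:
V = [−fR + √((fR)² + 4 fR V_g)]/2 = [−91.9 + √(91.9² + 4×91.9×14.4)]/2 = 12.6 m/s
Subgeostrophic (V < V_g = 14.4 m/s), as expected around a low.

13 m s⁻¹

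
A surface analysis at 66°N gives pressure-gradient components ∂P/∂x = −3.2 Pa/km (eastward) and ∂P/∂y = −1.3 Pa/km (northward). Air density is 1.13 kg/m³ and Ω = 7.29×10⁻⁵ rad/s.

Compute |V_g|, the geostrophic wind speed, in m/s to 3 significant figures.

22.9 m/s

Coriolis parameter at 66°N:
f = 2Ω sin φ = 2 × 7.29×10⁻⁵ × sin 66° = 1.33×10⁻⁴ s⁻¹
Component geostrophic relations (x east, y north):
u_g = −(1/(fρ)) ∂P/∂y,  v_g = (1/(fρ)) ∂P/∂x
u_g = −(−1.3×10⁻³)/(1.33×10⁻⁴ × 1.13) = 8.64 m/s;  v_g = (−3.2×10⁻³)/(1.33×10⁻⁴ × 1.13) = −21.3 m/s
|V_g| = √(u_g² + v_g²) = 22.9 m/s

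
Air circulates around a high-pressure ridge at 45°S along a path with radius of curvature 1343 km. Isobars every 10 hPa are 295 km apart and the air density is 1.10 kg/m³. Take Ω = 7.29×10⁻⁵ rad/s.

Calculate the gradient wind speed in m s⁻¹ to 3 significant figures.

43.7 m s⁻¹

Coriolis parameter at 45°S:
f = 2Ω sin φ = 2 × 7.29×10⁻⁵ × sin 45° = 1.03×10⁻⁴ s⁻¹
Pressure gradient: |∂P/∂n| = 1000 Pa / 295000 m = 3.39×10⁻³ Pa/m
Geostrophic speed: V_g = |∂P/∂n|/(fρ) = 3.39×10⁻³/(1.03×10⁻⁴ × 1.10) = 29.9 m/s
Around a high, pressure-gradient force acts outward with centrifugal, so Coriolis balances both:
fV = (1/ρ)|∂P/∂n| + V²/R  →  V² − fR·V + fR·V_g = 0
With fR = 1.03×10⁻⁴ × 1343×10³ m = 138 m/s:
V = [fR − √((fR)² − 4 fR V_g)]/2 = [138 − √(138² − 4×138×29.9)]/2 = 43.7 m/s
Supergeostrophic (V > V_g = 29.9 m/s), as expected around a high.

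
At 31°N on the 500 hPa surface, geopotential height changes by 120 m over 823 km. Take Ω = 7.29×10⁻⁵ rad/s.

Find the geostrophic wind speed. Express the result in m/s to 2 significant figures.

19 m/s

Coriolis parameter at 31°N:
f = 2Ω sin φ = 2 × 7.29×10⁻⁵ × sin 31° = 7.51×10⁻⁵ s⁻¹
Height gradient: |∂Z/∂n| = 120 m / 823000 m = 1.46×10⁻⁴
On a pressure surface, geostrophic balance gives V_g = (g/f)|∂Z/∂n|:
V_g = 9.81 × 1.46×10⁻⁴ / 7.51×10⁻⁵ = 19.0 m/s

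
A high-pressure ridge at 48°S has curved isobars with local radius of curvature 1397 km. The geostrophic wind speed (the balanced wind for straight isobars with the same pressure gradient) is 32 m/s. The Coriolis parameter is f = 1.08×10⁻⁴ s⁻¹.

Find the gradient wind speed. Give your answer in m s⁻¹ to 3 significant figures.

46.1 m s⁻¹

Around a high, pressure-gradient force acts outward with centrifugal, so Coriolis balances both:
fV = (1/ρ)|∂P/∂n| + V²/R  →  V² − fR·V + fR·V_g = 0
With fR = 1.08×10⁻⁴ × 1397×10³ m = 151 m/s:
V = [fR − √((fR)² − 4 fR V_g)]/2 = [151 − √(151² − 4×151×32)]/2 = 46.1 m/s
Supergeostrophic (V > V_g = 32 m/s), as expected around a high.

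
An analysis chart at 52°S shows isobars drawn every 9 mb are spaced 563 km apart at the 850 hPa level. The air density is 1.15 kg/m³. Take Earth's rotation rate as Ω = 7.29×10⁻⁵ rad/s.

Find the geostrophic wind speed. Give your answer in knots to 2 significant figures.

Coriolis parameter at 52°S:
f = 2Ω sin φ = 2 × 7.29×10⁻⁵ × sin 52° = 1.15×10⁻⁴ s⁻¹
Pressure gradient: |∂P/∂n| = 900 Pa / 563000 m = 1.60×10⁻³ Pa/m
Geostrophic balance (pressure-gradient force = Coriolis force):
V_g = (1/(fρ)) |∂P/∂n| = 1.60×10⁻³ / (1.15×10⁻⁴ × 1.15) = 12.1 m/s
Converting: 12.1 m/s × 1.944 = 24 knots

24 knots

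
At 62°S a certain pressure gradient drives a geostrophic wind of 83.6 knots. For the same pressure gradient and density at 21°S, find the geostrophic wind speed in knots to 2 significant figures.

210 knots

With the same pressure gradient and density, V_g ∝ 1/f ∝ 1/sin φ.
V₂ = V₁ · sin φ₁ / sin φ₂ = 83.6 × sin 62° / sin 21°
V₂ = 83.6 × 0.8829/0.3584 = 210 knots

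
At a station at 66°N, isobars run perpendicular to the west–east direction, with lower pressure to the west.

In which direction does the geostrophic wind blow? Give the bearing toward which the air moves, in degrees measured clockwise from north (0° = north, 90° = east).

The pressure-gradient force points toward the west (bearing 270°).
Geostrophic balance: in the Northern Hemisphere the Coriolis force deflects motion to the right, so the geostrophic wind blows 90° to the right of the pressure-gradient force (low pressure on the left).
Rotating 270° by 90° clockwise gives 000° — the wind blows toward the north.

000°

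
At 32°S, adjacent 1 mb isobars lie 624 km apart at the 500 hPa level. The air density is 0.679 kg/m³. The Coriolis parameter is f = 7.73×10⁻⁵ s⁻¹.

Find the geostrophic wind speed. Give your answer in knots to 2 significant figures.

5.9 knots

Pressure gradient: |∂P/∂n| = 100 Pa / 624000 m = 1.60×10⁻⁴ Pa/m
Geostrophic balance (pressure-gradient force = Coriolis force):
V_g = (1/(fρ)) |∂P/∂n| = 1.60×10⁻⁴ / (7.73×10⁻⁵ × 0.679) = 3.05 m/s
Converting: 3.05 m/s × 1.944 = 5.9 knots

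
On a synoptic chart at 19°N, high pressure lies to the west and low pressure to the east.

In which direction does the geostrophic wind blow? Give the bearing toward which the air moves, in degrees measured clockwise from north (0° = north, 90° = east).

180°

The pressure-gradient force points toward the east (bearing 090°).
Geostrophic balance: in the Northern Hemisphere the Coriolis force deflects motion to the right, so the geostrophic wind blows 90° to the right of the pressure-gradient force (low pressure on the left).
Rotating 090° by 90° clockwise gives 180° — the wind blows toward the south.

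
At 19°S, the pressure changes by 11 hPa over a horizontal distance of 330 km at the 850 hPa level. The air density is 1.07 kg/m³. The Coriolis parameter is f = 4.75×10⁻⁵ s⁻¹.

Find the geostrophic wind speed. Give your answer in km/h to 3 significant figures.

Pressure gradient: |∂P/∂n| = 1100 Pa / 330000 m = 3.33×10⁻³ Pa/m
Geostrophic balance (pressure-gradient force = Coriolis force):
V_g = (1/(fρ)) |∂P/∂n| = 3.33×10⁻³ / (4.75×10⁻⁵ × 1.07) = 65.6 m/s
Converting: 65.6 m/s × 3.6 = 236 km/h

236 km/h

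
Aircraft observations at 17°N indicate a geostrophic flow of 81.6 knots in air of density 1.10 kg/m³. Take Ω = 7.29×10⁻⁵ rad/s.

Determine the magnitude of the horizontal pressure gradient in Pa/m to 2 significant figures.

2.0×10⁻³ Pa/m

Coriolis parameter at 17°N:
f = 2Ω sin φ = 2 × 7.29×10⁻⁵ × sin 17° = 4.26×10⁻⁵ s⁻¹
Wind speed in SI: 81.6 knots = 42.0 m/s
Geostrophic balance rearranged: |∂P/∂n| = f ρ V_g
|∂P/∂n| = 4.26×10⁻⁵ × 1.10 × 42.0 = 1.97×10⁻³ Pa/m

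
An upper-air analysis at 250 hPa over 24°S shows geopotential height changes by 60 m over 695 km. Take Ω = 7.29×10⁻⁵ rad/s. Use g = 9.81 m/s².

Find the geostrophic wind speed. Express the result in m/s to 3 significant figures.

14.3 m/s

Coriolis parameter at 24°S:
f = 2Ω sin φ = 2 × 7.29×10⁻⁵ × sin 24° = 5.93×10⁻⁵ s⁻¹
Height gradient: |∂Z/∂n| = 60 m / 695000 m = 8.63×10⁻⁵
On a pressure surface, geostrophic balance gives V_g = (g/f)|∂Z/∂n|:
V_g = 9.81 × 8.63×10⁻⁵ / 5.93×10⁻⁵ = 14.3 m/s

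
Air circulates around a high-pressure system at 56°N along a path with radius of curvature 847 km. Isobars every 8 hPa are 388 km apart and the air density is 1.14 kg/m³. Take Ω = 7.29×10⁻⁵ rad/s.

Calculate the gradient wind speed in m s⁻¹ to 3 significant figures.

Coriolis parameter at 56°N:
f = 2Ω sin φ = 2 × 7.29×10⁻⁵ × sin 56° = 1.21×10⁻⁴ s⁻¹
Pressure gradient: |∂P/∂n| = 800 Pa / 388000 m = 2.06×10⁻³ Pa/m
Geostrophic speed: V_g = |∂P/∂n|/(fρ) = 2.06×10⁻³/(1.21×10⁻⁴ × 1.14) = 15.0 m/s
Around a high, pressure-gradient force acts outward with centrifugal, so Coriolis balances both:
fV = (1/ρ)|∂P/∂n| + V²/R  →  V² − fR·V + fR·V_g = 0
With fR = 1.21×10⁻⁴ × 847×10³ m = 102 m/s:
V = [fR − √((fR)² − 4 fR V_g)]/2 = [102 − √(102² − 4×102×15)]/2 = 18.2 m/s
Supergeostrophic (V > V_g = 15 m/s), as expected around a high.

18.2 m s⁻¹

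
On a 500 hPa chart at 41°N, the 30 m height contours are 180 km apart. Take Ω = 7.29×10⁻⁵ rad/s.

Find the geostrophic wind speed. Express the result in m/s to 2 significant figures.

17 m/s

Coriolis parameter at 41°N:
f = 2Ω sin φ = 2 × 7.29×10⁻⁵ × sin 41° = 9.57×10⁻⁵ s⁻¹
Height gradient: |∂Z/∂n| = 30 m / 180000 m = 1.67×10⁻⁴
On a pressure surface, geostrophic balance gives V_g = (g/f)|∂Z/∂n|:
V_g = 9.81 × 1.67×10⁻⁴ / 9.57×10⁻⁵ = 17.1 m/s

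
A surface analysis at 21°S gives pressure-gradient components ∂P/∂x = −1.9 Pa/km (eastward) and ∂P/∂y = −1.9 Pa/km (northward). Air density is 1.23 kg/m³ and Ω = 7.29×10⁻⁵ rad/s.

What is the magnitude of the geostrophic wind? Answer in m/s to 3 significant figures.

41.8 m/s

Coriolis parameter at 21°S:
f = 2Ω sin φ = 2 × 7.29×10⁻⁵ × sin 21° = 5.23×10⁻⁵ s⁻¹
In the Southern Hemisphere f is negative: f = −5.23×10⁻⁵ s⁻¹.
Component geostrophic relations (x east, y north):
u_g = −(1/(fρ)) ∂P/∂y,  v_g = (1/(fρ)) ∂P/∂x
u_g = −(−1.9×10⁻³)/(−5.23×10⁻⁵ × 1.23) = −29.6 m/s;  v_g = (−1.9×10⁻³)/(−5.23×10⁻⁵ × 1.23) = 29.6 m/s
|V_g| = √(u_g² + v_g²) = 41.8 m/s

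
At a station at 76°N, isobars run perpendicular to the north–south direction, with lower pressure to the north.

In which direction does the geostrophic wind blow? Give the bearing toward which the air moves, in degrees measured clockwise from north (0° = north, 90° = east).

090°

The pressure-gradient force points toward the north (bearing 000°).
Geostrophic balance: in the Northern Hemisphere the Coriolis force deflects motion to the right, so the geostrophic wind blows 90° to the right of the pressure-gradient force (low pressure on the left).
Rotating 000° by 90° clockwise gives 090° — the wind blows toward the east.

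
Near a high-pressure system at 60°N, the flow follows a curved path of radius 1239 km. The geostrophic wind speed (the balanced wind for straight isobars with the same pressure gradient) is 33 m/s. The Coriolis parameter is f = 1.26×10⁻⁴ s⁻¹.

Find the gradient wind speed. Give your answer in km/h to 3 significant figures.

171 km/h

Around a high, pressure-gradient force acts outward with centrifugal, so Coriolis balances both:
fV = (1/ρ)|∂P/∂n| + V²/R  →  V² − fR·V + fR·V_g = 0
With fR = 1.26×10⁻⁴ × 1239×10³ m = 156 m/s:
V = [fR − √((fR)² − 4 fR V_g)]/2 = [156 − √(156² − 4×156×33)]/2 = 47.4 m/s
Supergeostrophic (V > V_g = 33 m/s), as expected around a high.
Converting: 47.4 m/s × 3.6 = 171 km/h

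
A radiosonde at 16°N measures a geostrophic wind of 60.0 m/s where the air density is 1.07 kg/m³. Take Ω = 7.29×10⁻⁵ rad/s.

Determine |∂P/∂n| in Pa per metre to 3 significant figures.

2.58×10⁻³ Pa/m

Coriolis parameter at 16°N:
f = 2Ω sin φ = 2 × 7.29×10⁻⁵ × sin 16° = 4.02×10⁻⁵ s⁻¹
Geostrophic balance rearranged: |∂P/∂n| = f ρ V_g
|∂P/∂n| = 4.02×10⁻⁵ × 1.07 × 60.0 = 2.58×10⁻³ Pa/m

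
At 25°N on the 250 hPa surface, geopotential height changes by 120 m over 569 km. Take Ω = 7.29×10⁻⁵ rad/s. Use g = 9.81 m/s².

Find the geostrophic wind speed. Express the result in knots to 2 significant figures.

Coriolis parameter at 25°N:
f = 2Ω sin φ = 2 × 7.29×10⁻⁵ × sin 25° = 6.16×10⁻⁵ s⁻¹
Height gradient: |∂Z/∂n| = 120 m / 569000 m = 2.11×10⁻⁴
On a pressure surface, geostrophic balance gives V_g = (g/f)|∂Z/∂n|:
V_g = 9.81 × 2.11×10⁻⁴ / 6.16×10⁻⁵ = 33.6 m/s
Converting: 33.6 m/s × 1.944 = 65 knots

65 knots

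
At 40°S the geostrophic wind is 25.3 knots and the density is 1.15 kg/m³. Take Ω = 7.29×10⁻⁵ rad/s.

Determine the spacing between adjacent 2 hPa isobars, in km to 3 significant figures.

Coriolis parameter at 40°S:
f = 2Ω sin φ = 2 × 7.29×10⁻⁵ × sin 40° = 9.37×10⁻⁵ s⁻¹
Wind speed in SI: 25.3 knots = 13.0 m/s
Geostrophic balance rearranged: |∂P/∂n| = f ρ V_g
|∂P/∂n| = 9.37×10⁻⁵ × 1.15 × 13.0 = 1.40×10⁻³ Pa/m
Isobar spacing: Δn = ΔP/|∂P/∂n| = 200 Pa / 1.40×10⁻³ Pa/m = 142577 m ≈ 143 km

143 km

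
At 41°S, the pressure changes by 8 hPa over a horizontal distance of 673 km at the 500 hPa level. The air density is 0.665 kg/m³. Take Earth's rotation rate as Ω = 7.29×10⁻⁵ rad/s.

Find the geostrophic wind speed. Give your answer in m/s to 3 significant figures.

18.7 m/s

Coriolis parameter at 41°S:
f = 2Ω sin φ = 2 × 7.29×10⁻⁵ × sin 41° = 9.57×10⁻⁵ s⁻¹
Pressure gradient: |∂P/∂n| = 800 Pa / 673000 m = 1.19×10⁻³ Pa/m
Geostrophic balance (pressure-gradient force = Coriolis force):
V_g = (1/(fρ)) |∂P/∂n| = 1.19×10⁻³ / (9.57×10⁻⁵ × 0.665) = 18.7 m/s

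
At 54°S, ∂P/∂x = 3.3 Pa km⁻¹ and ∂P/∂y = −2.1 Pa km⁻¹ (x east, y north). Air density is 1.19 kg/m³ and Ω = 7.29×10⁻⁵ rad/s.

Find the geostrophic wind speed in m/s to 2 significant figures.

28 m/s

Coriolis parameter at 54°S:
f = 2Ω sin φ = 2 × 7.29×10⁻⁵ × sin 54° = 1.18×10⁻⁴ s⁻¹
In the Southern Hemisphere f is negative: f = −1.18×10⁻⁴ s⁻¹.
Component geostrophic relations (x east, y north):
u_g = −(1/(fρ)) ∂P/∂y,  v_g = (1/(fρ)) ∂P/∂x
u_g = −(−2.1×10⁻³)/(−1.18×10⁻⁴ × 1.19) = −15.0 m/s;  v_g = (3.3×10⁻³)/(−1.18×10⁻⁴ × 1.19) = −23.5 m/s
|V_g| = √(u_g² + v_g²) = 27.9 m/s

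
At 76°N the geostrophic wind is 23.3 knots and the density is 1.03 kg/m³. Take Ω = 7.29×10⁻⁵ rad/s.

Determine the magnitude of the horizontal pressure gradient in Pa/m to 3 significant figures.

Coriolis parameter at 76°N:
f = 2Ω sin φ = 2 × 7.29×10⁻⁵ × sin 76° = 1.41×10⁻⁴ s⁻¹
Wind speed in SI: 23.3 knots = 12.0 m/s
Geostrophic balance rearranged: |∂P/∂n| = f ρ V_g
|∂P/∂n| = 1.41×10⁻⁴ × 1.03 × 12.0 = 1.75×10⁻³ Pa/m

1.75×10⁻³ Pa/m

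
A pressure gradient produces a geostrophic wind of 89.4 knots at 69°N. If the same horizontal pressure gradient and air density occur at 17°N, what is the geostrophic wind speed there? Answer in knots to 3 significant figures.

With the same pressure gradient and density, V_g ∝ 1/f ∝ 1/sin φ.
V₂ = V₁ · sin φ₁ / sin φ₂ = 89.4 × sin 69° / sin 17°
V₂ = 89.4 × 0.9336/0.2924 = 285 knots

285 knots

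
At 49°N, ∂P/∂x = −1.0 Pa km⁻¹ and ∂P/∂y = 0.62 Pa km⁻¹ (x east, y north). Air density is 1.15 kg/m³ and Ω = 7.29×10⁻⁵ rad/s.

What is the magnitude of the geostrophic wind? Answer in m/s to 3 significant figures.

Coriolis parameter at 49°N:
f = 2Ω sin φ = 2 × 7.29×10⁻⁵ × sin 49° = 1.10×10⁻⁴ s⁻¹
Component geostrophic relations (x east, y north):
u_g = −(1/(fρ)) ∂P/∂y,  v_g = (1/(fρ)) ∂P/∂x
u_g = −(0.62×10⁻³)/(1.10×10⁻⁴ × 1.15) = −4.90 m/s;  v_g = (−1.0×10⁻³)/(1.10×10⁻⁴ × 1.15) = −7.90 m/s
|V_g| = √(u_g² + v_g²) = 9.30 m/s

9.30 m/s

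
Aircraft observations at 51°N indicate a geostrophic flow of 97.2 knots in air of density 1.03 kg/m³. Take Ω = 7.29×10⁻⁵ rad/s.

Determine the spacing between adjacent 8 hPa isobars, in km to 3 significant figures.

Coriolis parameter at 51°N:
f = 2Ω sin φ = 2 × 7.29×10⁻⁵ × sin 51° = 1.13×10⁻⁴ s⁻¹
Wind speed in SI: 97.2 knots = 50.0 m/s
Geostrophic balance rearranged: |∂P/∂n| = f ρ V_g
|∂P/∂n| = 1.13×10⁻⁴ × 1.03 × 50.0 = 5.84×10⁻³ Pa/m
Isobar spacing: Δn = ΔP/|∂P/∂n| = 800 Pa / 5.84×10⁻³ Pa/m = 137084 m ≈ 137 km

137 km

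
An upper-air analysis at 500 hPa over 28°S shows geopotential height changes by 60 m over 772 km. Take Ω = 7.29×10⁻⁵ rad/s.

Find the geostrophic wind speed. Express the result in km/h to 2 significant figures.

40 km/h

Coriolis parameter at 28°S:
f = 2Ω sin φ = 2 × 7.29×10⁻⁵ × sin 28° = 6.84×10⁻⁵ s⁻¹
Height gradient: |∂Z/∂n| = 60 m / 772000 m = 7.77×10⁻⁵
On a pressure surface, geostrophic balance gives V_g = (g/f)|∂Z/∂n|:
V_g = 9.81 × 7.77×10⁻⁵ / 6.84×10⁻⁵ = 11.1 m/s
Converting: 11.1 m/s × 3.6 = 40 km/h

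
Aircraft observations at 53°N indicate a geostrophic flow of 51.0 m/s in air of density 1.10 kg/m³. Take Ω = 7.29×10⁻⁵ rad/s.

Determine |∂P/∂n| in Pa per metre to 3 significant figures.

Coriolis parameter at 53°N:
f = 2Ω sin φ = 2 × 7.29×10⁻⁵ × sin 53° = 1.16×10⁻⁴ s⁻¹
Geostrophic balance rearranged: |∂P/∂n| = f ρ V_g
|∂P/∂n| = 1.16×10⁻⁴ × 1.10 × 51.0 = 6.53×10⁻³ Pa/m

6.53×10⁻³ Pa/m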